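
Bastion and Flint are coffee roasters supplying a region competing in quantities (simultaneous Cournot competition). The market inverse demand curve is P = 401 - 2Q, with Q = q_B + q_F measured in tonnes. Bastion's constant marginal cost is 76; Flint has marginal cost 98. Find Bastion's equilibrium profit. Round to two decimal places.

6689.39

Bastion's profit: π_B = (401 - 2Q)q_B - (76q_B). Setting ∂π_B/∂q_B = 0: 325 - 4q_B - 2(q_F) = 0.
Flint's first-order condition: 303 - 4q_F - 2(q_B) = 0.
So q_B = (325 - 2q_F)/4 and q_F = (303 - 2q_B)/4.
Substituting one into the other gives q_B = 347/6 and q_F = 281/6.
Price P = 401 - 2·(314/3) = 575/3.
Bastion's profit: (575/3 - 76)·(347/6) = 6689.3889.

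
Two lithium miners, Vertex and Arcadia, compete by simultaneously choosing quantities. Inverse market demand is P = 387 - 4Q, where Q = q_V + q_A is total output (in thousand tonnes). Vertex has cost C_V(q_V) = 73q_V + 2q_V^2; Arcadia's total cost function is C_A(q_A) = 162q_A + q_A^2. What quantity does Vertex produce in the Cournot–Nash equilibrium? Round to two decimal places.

21.54

Vertex's profit: π_V = (387 - 4Q)q_V - (73q_V + 2q_V²). Setting ∂π_V/∂q_V = 0: 314 - 12q_V - 4(q_A) = 0.
Arcadia's profit: π_A = (387 - 4Q)q_A - (162q_A + q_A²). Setting ∂π_A/∂q_A = 0: 225 - 10q_A - 4(q_V) = 0.
Rearranging gives the reaction functions q_V = (314 - 4q_A)/12 and q_A = (225 - 4q_V)/10.
Substituting one into the other gives q_V = 280/13 and q_A = 361/26.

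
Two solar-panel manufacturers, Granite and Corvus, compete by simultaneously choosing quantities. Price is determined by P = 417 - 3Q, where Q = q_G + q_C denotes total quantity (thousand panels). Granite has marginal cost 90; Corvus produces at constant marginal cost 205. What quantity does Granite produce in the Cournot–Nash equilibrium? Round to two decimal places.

49.11

Granite's profit: π_G = (417 - 3Q)q_G - (90q_G). Setting ∂π_G/∂q_G = 0: 327 - 6q_G - 3(q_C) = 0.
Corvus's first-order condition: 212 - 6q_C - 3(q_G) = 0.
Best responses: q_G = (327 - 3q_C)/6, q_C = (212 - 3q_G)/6.
Solving the pair: q_G = 442/9, q_C = 97/9.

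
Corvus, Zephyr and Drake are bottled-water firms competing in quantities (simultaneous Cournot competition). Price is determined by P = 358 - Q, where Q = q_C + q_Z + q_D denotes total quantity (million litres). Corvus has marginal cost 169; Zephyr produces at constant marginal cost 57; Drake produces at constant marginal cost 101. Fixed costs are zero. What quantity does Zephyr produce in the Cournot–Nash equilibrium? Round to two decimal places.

114.25

Corvus's profit: π_C = (358 - Q)q_C - (169q_C). Setting ∂π_C/∂q_C = 0: 189 - 2q_C - (q_Z + q_D) = 0.
Zephyr's first-order condition: 301 - 2q_Z - (q_C + q_D) = 0.
Drake's first-order condition: 257 - 2q_D - (q_C + q_Z) = 0.
Adding the 3 conditions: 747 − 2Q − 2Q = 0, i.e. Q = 747/4.
Back-substituting: q_C = (189 − 747/4) = 9/4, q_Z = (301 − 747/4) = 457/4, q_D = (257 − 747/4) = 281/4.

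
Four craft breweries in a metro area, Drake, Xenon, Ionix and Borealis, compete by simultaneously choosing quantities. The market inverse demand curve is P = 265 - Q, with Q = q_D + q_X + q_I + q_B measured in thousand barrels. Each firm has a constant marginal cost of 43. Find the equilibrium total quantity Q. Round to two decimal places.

177.60

A representative firm's profit is π_i = q_i(265 - Q) - 43q_i.
First-order condition (treating rivals' output as given): 222 - 2q_i - Σ_{j≠i} q_j = 0.
With identical firms every q_j equals q_i, so Σ_{j≠i} q_j = 3q_i and 222 = 5q_i, giving q_i = 222/5.
Total output Q = 222/5 + 222/5 + 222/5 + 222/5 = 888/5.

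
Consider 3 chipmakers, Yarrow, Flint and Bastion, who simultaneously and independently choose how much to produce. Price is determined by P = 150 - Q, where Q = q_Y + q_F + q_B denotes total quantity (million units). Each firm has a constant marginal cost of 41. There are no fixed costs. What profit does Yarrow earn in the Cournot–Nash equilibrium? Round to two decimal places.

742.56

Each firm earns π_i = (150 - Q)q_i - 41q_i.
First-order condition (treating rivals' output as given): 109 - 2q_i - Σ_{j≠i} q_j = 0.
With identical firms every q_j equals q_i, so Σ_{j≠i} q_j = 2q_i and 109 = 4q_i, giving q_i = 109/4.
Price P = 150 - 327/4 = 273/4.
Yarrow's profit: (273/4 - 41)·(109/4) = 742.5625.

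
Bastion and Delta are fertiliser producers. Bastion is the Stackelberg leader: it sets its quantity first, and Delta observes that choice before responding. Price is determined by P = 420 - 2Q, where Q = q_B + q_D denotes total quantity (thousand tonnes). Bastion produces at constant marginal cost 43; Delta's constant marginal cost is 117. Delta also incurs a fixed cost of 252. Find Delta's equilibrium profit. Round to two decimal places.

498.78

Solve by backward induction. Given q_B, the follower Delta maximises π_D = (420 - 2q_B - 2q_D)q_D - 117q_D.
∂π_D/∂q_D = 303 - 2q_B - 4q_D = 0 gives the reaction function q_D = (303 - 2q_B)/4.
Bastion substitutes q_D(q_B) into its own profit: π_B = q_B(420 - 2q_B - (303 - 2q_B)/2) - 43q_B = (537/2 - q_B)q_B - 43q_B.
The leader's first-order condition 451/2 - 2q_B = 0 yields q_B = 451/4.
Then q_D = (303 - 2·(451/4))/4 = 155/8.
Price P = 420 - 2·(1057/8) = 623/4.
Delta's profit: (623/4 - 117)·(155/8) - 252 = 498.7813.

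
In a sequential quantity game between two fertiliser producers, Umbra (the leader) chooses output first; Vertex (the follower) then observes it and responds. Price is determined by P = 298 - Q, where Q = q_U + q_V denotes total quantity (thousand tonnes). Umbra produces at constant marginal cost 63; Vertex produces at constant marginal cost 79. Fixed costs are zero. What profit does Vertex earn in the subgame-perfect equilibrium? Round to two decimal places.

2185.56

The follower Vertex best-responds to any q_U: π_V = (298 - Q)q_V - 79q_V.
∂π_V/∂q_V = 219 - q_U - 2q_V = 0 gives the reaction function q_V = (219 - q_U)/2.
The leader anticipates this reaction. Substituting into P = 298 - Q gives P = 377/2 - (1/2)q_U, so π_U = (377/2 - (1/2)q_U)q_U - 63q_U.
Leader FOC: 251/2 - q_U = 0, so q_U = 251/2.
Then q_V = (219 - 251/2)/2 = 187/4.
Price P = 298 - 689/4 = 503/4.
Vertex's profit: (503/4 - 79)·(187/4) = 2185.5625.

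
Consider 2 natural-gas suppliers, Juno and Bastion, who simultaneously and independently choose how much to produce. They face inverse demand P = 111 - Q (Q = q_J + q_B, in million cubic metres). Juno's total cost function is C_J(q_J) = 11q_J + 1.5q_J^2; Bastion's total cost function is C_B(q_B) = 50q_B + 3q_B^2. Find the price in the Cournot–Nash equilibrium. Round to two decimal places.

Juno's profit: π_J = (111 - Q)q_J - (11q_J + (3/2)q_J²). Setting ∂π_J/∂q_J = 0: 100 - 5q_J - (q_B) = 0.
Bastion's profit: π_B = (111 - Q)q_B - (50q_B + 3q_B²). Setting ∂π_B/∂q_B = 0: 61 - 8q_B - (q_J) = 0.
So q_J = (100 - q_B)/5 and q_B = (61 - q_J)/8.
Solving the pair: q_J = 739/39, q_B = 205/39.
Total output Q = 944/39, so price P = 111 - 944/39 = 86.7949.

86.79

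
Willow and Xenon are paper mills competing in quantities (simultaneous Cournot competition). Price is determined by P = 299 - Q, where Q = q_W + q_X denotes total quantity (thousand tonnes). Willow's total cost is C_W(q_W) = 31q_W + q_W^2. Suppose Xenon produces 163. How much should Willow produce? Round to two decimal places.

With the rival's output fixed at 163, Willow's profit is π_W = (299 - 163 - q_W)q_W - (31q_W + q_W²) = (136 - q_W)q_W - (31q_W + q_W²).
∂π_W/∂q_W = 105 - 4q_W = 0, so q_W = 105/4.

26.25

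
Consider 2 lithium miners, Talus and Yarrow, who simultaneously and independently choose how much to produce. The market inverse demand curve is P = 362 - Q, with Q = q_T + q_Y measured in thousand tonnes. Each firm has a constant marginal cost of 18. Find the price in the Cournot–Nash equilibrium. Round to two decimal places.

Each firm earns π_i = (362 - Q)q_i - 18q_i.
First-order condition (treating rivals' output as given): 344 - 2q_i - q_j = 0.
With identical firms every q_j equals q_i, so q_j = q_i and 344 = 3q_i, giving q_i = 344/3.
Total output Q = 688/3, so price P = 362 - 688/3 = 398/3.

132.67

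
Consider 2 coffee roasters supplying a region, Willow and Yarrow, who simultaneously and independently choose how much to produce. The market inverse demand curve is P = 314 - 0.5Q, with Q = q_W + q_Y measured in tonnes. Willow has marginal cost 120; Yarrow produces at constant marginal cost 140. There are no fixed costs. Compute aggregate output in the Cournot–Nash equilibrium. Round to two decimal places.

Willow's profit: π_W = (314 - 0.5Q)q_W - (120q_W). Setting ∂π_W/∂q_W = 0: 194 - q_W - (1/2)(q_Y) = 0.
Yarrow's first-order condition: 174 - q_Y - (1/2)(q_W) = 0.
Best responses: q_W = (194 - (1/2)q_Y), q_Y = (174 - (1/2)q_W).
Solving the pair: q_W = 428/3, q_Y = 308/3.
Total output Q = 428/3 + 308/3 = 736/3.

245.33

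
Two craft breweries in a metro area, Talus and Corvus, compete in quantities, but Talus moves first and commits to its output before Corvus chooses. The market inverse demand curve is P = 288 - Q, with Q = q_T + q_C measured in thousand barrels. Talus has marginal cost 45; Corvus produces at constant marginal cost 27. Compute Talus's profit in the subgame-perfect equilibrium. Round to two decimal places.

The follower Corvus best-responds to any q_T: π_C = (288 - Q)q_C - 27q_C.
Setting the follower's marginal profit to zero, 261 - q_T - 2q_C = 0, i.e. q_C = (261 - q_T)/2.
Talus substitutes q_C(q_T) into its own profit: π_T = q_T(288 - q_T - (261 - q_T)/2) - 45q_T = (315/2 - (1/2)q_T)q_T - 45q_T.
The leader's first-order condition 225/2 - q_T = 0 yields q_T = 225/2.
Then q_C = (261 - 225/2)/2 = 297/4.
Price P = 288 - 747/4 = 405/4.
Talus's profit: (405/4 - 45)·(225/2) = 6328.1250.

6328.13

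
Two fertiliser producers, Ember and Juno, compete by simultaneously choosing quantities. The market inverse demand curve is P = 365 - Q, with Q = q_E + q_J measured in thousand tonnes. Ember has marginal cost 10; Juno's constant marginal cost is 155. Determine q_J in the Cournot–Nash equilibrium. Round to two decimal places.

Ember's profit: π_E = (365 - Q)q_E - (10q_E). Setting ∂π_E/∂q_E = 0: 355 - 2q_E - (q_J) = 0.
Juno's profit: π_J = (365 - Q)q_J - (155q_J). Setting ∂π_J/∂q_J = 0: 210 - 2q_J - (q_E) = 0.
Rearranging gives the reaction functions q_E = (355 - q_J)/2 and q_J = (210 - q_E)/2.
Solving the pair: q_E = 500/3, q_J = 65/3.

21.67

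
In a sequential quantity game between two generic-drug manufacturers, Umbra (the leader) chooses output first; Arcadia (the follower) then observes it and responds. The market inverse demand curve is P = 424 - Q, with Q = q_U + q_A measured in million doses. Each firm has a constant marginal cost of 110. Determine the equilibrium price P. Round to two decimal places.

Solve by backward induction. Given q_U, the follower Arcadia maximises π_A = (424 - q_U - q_A)q_A - 110q_A.
Setting the follower's marginal profit to zero, 314 - q_U - 2q_A = 0, i.e. q_A = (314 - q_U)/2.
Umbra substitutes q_A(q_U) into its own profit: π_U = q_U(424 - q_U - (314 - q_U)/2) - 110q_U = (267 - (1/2)q_U)q_U - 110q_U.
Maximising: ∂π_U/∂q_U = 157 - q_U = 0, giving q_U = 157.
Then q_A = (314 - 157)/2 = 157/2.
Total output Q = 471/2, so price P = 424 - 471/2 = 377/2.

188.50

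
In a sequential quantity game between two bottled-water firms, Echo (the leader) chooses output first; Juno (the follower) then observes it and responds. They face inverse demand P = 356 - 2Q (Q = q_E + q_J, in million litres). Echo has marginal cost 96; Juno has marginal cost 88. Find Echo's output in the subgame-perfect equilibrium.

63

Solve by backward induction. Given q_E, the follower Juno maximises π_J = (356 - 2q_E - 2q_J)q_J - 88q_J.
∂π_J/∂q_J = 268 - 2q_E - 4q_J = 0 gives the reaction function q_J = (268 - 2q_E)/4.
The leader anticipates this reaction. Substituting into P = 356 - 2Q gives P = 222 - q_E, so π_E = (222 - q_E)q_E - 96q_E.
Leader FOC: 126 - 2q_E = 0, so q_E = 63.
Then q_J = (268 - 2·63)/4 = 71/2.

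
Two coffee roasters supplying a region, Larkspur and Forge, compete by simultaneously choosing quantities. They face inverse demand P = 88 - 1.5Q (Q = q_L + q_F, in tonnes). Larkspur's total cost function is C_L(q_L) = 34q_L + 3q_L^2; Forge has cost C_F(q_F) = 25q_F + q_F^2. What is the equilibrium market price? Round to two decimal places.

Larkspur's profit: π_L = (88 - 1.5Q)q_L - (34q_L + 3q_L²). Setting ∂π_L/∂q_L = 0: 54 - 9q_L - (3/2)(q_F) = 0.
Forge's first-order condition: 63 - 5q_F - (3/2)(q_L) = 0.
So q_L = (54 - (3/2)q_F)/9 and q_F = (63 - (3/2)q_L)/5.
Substituting one into the other gives q_L = 78/19 and q_F = 216/19.
Total output Q = 294/19, so price P = 88 - (3/2)·(294/19) = 1231/19.

64.79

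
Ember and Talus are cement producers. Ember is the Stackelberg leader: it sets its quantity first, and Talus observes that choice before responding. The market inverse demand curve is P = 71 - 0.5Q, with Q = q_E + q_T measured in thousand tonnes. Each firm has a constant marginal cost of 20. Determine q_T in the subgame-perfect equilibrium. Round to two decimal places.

25.50

The follower Talus best-responds to any q_E: π_T = (71 - 0.5Q)q_T - 20q_T.
∂π_T/∂q_T = 51 - (1/2)q_E - q_T = 0 gives the reaction function q_T = (51 - (1/2)q_E).
The leader anticipates this reaction. Substituting into P = 71 - 0.5Q gives P = 91/2 - (1/4)q_E, so π_E = (91/2 - (1/4)q_E)q_E - 20q_E.
Leader FOC: 51/2 - (1/2)q_E = 0, so q_E = 51.
Then q_T = (51 - (1/2)·51) = 51/2.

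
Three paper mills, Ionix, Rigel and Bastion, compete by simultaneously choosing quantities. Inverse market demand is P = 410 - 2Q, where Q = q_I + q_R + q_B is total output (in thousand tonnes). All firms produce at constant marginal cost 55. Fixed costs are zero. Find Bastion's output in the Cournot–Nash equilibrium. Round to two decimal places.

A representative firm's profit is π_i = q_i(410 - 2Q) - 55q_i.
Setting ∂π_i/∂q_i = 0 with rivals' quantities fixed: 355 - 4q_i - 2·Σ_{j≠i} q_j = 0.
With identical firms every q_j equals q_i, so Σ_{j≠i} q_j = 2q_i and 355 = 8q_i, giving q_i = 355/8.

44.38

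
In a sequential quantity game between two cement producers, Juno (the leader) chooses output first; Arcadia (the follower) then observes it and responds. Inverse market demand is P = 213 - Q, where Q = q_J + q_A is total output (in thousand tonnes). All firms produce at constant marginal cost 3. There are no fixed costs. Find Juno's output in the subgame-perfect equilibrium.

Solve by backward induction. Given q_J, the follower Arcadia maximises π_A = (213 - q_J - q_A)q_A - 3q_A.
Setting the follower's marginal profit to zero, 210 - q_J - 2q_A = 0, i.e. q_A = (210 - q_J)/2.
The leader anticipates this reaction. Substituting into P = 213 - Q gives P = 108 - (1/2)q_J, so π_J = (108 - (1/2)q_J)q_J - 3q_J.
The leader's first-order condition 105 - q_J = 0 yields q_J = 105.
Then q_A = (210 - 105)/2 = 105/2.

105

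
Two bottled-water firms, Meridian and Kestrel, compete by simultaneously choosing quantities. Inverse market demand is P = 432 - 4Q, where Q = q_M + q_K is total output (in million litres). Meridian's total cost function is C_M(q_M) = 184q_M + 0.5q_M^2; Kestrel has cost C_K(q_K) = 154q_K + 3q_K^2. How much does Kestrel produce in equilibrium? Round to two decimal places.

Meridian's profit: π_M = (432 - 4Q)q_M - (184q_M + (1/2)q_M²). Setting ∂π_M/∂q_M = 0: 248 - 9q_M - 4(q_K) = 0.
Kestrel's profit: π_K = (432 - 4Q)q_K - (154q_K + 3q_K²). Setting ∂π_K/∂q_K = 0: 278 - 14q_K - 4(q_M) = 0.
So q_M = (248 - 4q_K)/9 and q_K = (278 - 4q_M)/14.
Solving the pair: q_M = 236/11, q_K = 151/11.

13.73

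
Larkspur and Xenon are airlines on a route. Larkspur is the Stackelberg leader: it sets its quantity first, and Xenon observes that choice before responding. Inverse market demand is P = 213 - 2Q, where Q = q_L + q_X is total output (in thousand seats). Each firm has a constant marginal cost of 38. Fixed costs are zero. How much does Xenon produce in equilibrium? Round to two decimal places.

Solve by backward induction. Given q_L, the follower Xenon maximises π_X = (213 - 2q_L - 2q_X)q_X - 38q_X.
∂π_X/∂q_X = 175 - 2q_L - 4q_X = 0 gives the reaction function q_X = (175 - 2q_L)/4.
The leader anticipates this reaction. Substituting into P = 213 - 2Q gives P = 251/2 - q_L, so π_L = (251/2 - q_L)q_L - 38q_L.
Leader FOC: 175/2 - 2q_L = 0, so q_L = 175/4.
Then q_X = (175 - 2·(175/4))/4 = 175/8.

21.88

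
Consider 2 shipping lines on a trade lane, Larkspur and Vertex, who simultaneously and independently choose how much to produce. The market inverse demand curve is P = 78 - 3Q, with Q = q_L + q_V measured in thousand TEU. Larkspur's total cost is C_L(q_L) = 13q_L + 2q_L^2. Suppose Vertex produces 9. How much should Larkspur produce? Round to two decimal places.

3.80

With the rival's output fixed at 9, Larkspur's profit is π_L = (78 - 3·9 - 3q_L)q_L - (13q_L + 2q_L²) = (51 - 3q_L)q_L - (13q_L + 2q_L²).
∂π_L/∂q_L = 38 - 10q_L = 0, so q_L = 19/5.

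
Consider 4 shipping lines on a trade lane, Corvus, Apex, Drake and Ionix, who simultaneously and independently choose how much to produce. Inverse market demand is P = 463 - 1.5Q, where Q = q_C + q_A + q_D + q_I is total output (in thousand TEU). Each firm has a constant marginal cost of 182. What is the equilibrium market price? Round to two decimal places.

A representative firm's profit is π_i = q_i(463 - 1.5Q) - 182q_i.
First-order condition (treating rivals' output as given): 281 - 3q_i - (3/2)·Σ_{j≠i} q_j = 0.
With identical firms every q_j equals q_i, so Σ_{j≠i} q_j = 3q_i and 281 = (15/2)q_i, giving q_i = 562/15.
Total output Q = 149.8667, so price P = 463 - (3/2)·149.8667 = 1191/5.

238.20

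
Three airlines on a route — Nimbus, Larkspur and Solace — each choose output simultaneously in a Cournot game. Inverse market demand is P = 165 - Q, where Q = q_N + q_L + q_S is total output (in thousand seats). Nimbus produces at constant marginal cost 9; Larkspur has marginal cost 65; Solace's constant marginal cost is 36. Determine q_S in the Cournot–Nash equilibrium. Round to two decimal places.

Nimbus's profit: π_N = (165 - Q)q_N - (9q_N). Setting ∂π_N/∂q_N = 0: 156 - 2q_N - (q_L + q_S) = 0.
Larkspur's first-order condition: 100 - 2q_L - (q_N + q_S) = 0.
Solace's profit: π_S = (165 - Q)q_S - (36q_S). Setting ∂π_S/∂q_S = 0: 129 - 2q_S - (q_N + q_L) = 0.
Adding the 3 first-order conditions: 385 − 4Q = 0, so Q = 385/4.
Back-substituting: q_N = (156 − 385/4) = 239/4, q_L = (100 − 385/4) = 15/4, q_S = (129 − 385/4) = 131/4.

32.75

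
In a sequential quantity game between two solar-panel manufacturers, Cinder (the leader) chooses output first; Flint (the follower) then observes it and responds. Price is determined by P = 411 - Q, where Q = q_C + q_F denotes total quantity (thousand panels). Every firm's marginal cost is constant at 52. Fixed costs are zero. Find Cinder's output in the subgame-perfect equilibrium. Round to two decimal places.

The follower Flint best-responds to any q_C: π_F = (411 - Q)q_F - 52q_F.
∂π_F/∂q_F = 359 - q_C - 2q_F = 0 gives the reaction function q_F = (359 - q_C)/2.
The leader anticipates this reaction. Substituting into P = 411 - Q gives P = 463/2 - (1/2)q_C, so π_C = (463/2 - (1/2)q_C)q_C - 52q_C.
Maximising: ∂π_C/∂q_C = 359/2 - q_C = 0, giving q_C = 359/2.
Then q_F = (359 - 359/2)/2 = 359/4.

179.50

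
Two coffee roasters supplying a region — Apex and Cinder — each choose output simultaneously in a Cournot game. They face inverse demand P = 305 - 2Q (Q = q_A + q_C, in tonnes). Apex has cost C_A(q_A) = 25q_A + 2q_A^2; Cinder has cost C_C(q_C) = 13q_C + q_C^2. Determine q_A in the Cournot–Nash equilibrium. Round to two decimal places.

24.91

Apex's profit: π_A = (305 - 2Q)q_A - (25q_A + 2q_A²). Setting ∂π_A/∂q_A = 0: 280 - 8q_A - 2(q_C) = 0.
Cinder's profit: π_C = (305 - 2Q)q_C - (13q_C + q_C²). Setting ∂π_C/∂q_C = 0: 292 - 6q_C - 2(q_A) = 0.
So q_A = (280 - 2q_C)/8 and q_C = (292 - 2q_A)/6.
Substituting one into the other gives q_A = 274/11 and q_C = 444/11.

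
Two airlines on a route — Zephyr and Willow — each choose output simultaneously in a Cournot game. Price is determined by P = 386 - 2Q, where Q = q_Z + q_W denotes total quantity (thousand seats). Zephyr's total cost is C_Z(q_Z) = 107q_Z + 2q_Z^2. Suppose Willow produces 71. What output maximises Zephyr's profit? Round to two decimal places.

17.13

With the rival's output fixed at 71, Zephyr's profit is π_Z = (386 - 2·71 - 2q_Z)q_Z - (107q_Z + 2q_Z²) = (244 - 2q_Z)q_Z - (107q_Z + 2q_Z²).
∂π_Z/∂q_Z = 137 - 8q_Z = 0, so q_Z = 137/8.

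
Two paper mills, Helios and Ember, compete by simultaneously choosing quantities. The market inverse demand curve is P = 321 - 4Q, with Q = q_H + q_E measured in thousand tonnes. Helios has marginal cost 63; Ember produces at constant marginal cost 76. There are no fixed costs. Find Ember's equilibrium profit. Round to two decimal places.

1495.11

Helios's profit: π_H = (321 - 4Q)q_H - (63q_H). Setting ∂π_H/∂q_H = 0: 258 - 8q_H - 4(q_E) = 0.
Ember's profit: π_E = (321 - 4Q)q_E - (76q_E). Setting ∂π_E/∂q_E = 0: 245 - 8q_E - 4(q_H) = 0.
Best responses: q_H = (258 - 4q_E)/8, q_E = (245 - 4q_H)/8.
Solving the pair: q_H = 271/12, q_E = 58/3.
Price P = 321 - 4·(503/12) = 460/3.
Ember's profit: (460/3 - 76)·(58/3) = 1495.1111.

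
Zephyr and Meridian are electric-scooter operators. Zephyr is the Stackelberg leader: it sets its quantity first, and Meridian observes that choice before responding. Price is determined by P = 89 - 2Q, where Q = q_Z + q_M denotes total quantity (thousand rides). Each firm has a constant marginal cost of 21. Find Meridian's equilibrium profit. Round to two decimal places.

144.50

Solve by backward induction. Given q_Z, the follower Meridian maximises π_M = (89 - 2q_Z - 2q_M)q_M - 21q_M.
Follower FOC: 68 - 2q_Z - 4q_M = 0, so q_M(q_Z) = (68 - 2q_Z)/4.
The leader anticipates this reaction. Substituting into P = 89 - 2Q gives P = 55 - q_Z, so π_Z = (55 - q_Z)q_Z - 21q_Z.
Leader FOC: 34 - 2q_Z = 0, so q_Z = 17.
Then q_M = (68 - 2·17)/4 = 17/2.
Price P = 89 - 2·(51/2) = 38.
Meridian's profit: (38 - 21)·(17/2) = 289/2.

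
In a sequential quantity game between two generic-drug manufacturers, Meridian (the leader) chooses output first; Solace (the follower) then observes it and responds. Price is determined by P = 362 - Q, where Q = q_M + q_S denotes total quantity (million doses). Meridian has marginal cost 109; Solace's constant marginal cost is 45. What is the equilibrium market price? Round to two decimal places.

156.25

The follower Solace best-responds to any q_M: π_S = (362 - Q)q_S - 45q_S.
Follower FOC: 317 - q_M - 2q_S = 0, so q_S(q_M) = (317 - q_M)/2.
Meridian substitutes q_S(q_M) into its own profit: π_M = q_M(362 - q_M - (317 - q_M)/2) - 109q_M = (407/2 - (1/2)q_M)q_M - 109q_M.
Leader FOC: 189/2 - q_M = 0, so q_M = 189/2.
Then q_S = (317 - 189/2)/2 = 445/4.
Total output Q = 823/4, so price P = 362 - 823/4 = 625/4.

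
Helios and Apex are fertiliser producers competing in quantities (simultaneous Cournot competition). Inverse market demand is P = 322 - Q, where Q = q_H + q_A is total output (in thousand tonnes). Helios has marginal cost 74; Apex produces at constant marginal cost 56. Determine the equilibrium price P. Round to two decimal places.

150.67

Helios's profit: π_H = (322 - Q)q_H - (74q_H). Setting ∂π_H/∂q_H = 0: 248 - 2q_H - (q_A) = 0.
Apex's first-order condition: 266 - 2q_A - (q_H) = 0.
Rearranging gives the reaction functions q_H = (248 - q_A)/2 and q_A = (266 - q_H)/2.
Substituting one into the other gives q_H = 230/3 and q_A = 284/3.
Total output Q = 514/3, so price P = 322 - 514/3 = 452/3.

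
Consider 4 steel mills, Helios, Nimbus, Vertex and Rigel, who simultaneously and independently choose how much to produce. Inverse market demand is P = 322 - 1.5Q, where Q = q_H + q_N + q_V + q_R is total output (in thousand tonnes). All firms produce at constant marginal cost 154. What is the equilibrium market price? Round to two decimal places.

187.60

A representative firm's profit is π_i = q_i(322 - 1.5Q) - 154q_i.
Setting ∂π_i/∂q_i = 0 with rivals' quantities fixed: 168 - 3q_i - (3/2)·Σ_{j≠i} q_j = 0.
By symmetry each firm produces the same amount; substituting Σ_{j≠i} q_j = 3q_i yields q_i = 168/(15/2) = 112/5.
Total output Q = 448/5, so price P = 322 - (3/2)·(448/5) = 938/5.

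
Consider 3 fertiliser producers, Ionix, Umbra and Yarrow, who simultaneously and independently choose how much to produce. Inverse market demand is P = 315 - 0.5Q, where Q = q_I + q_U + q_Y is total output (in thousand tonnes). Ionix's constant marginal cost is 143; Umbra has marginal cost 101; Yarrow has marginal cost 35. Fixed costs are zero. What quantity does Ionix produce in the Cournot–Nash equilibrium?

Ionix's profit: π_I = (315 - 0.5Q)q_I - (143q_I). Setting ∂π_I/∂q_I = 0: 172 - q_I - (1/2)(q_U + q_Y) = 0.
Umbra's profit: π_U = (315 - 0.5Q)q_U - (101q_U). Setting ∂π_U/∂q_U = 0: 214 - q_U - (1/2)(q_I + q_Y) = 0.
Yarrow's profit: π_Y = (315 - 0.5Q)q_Y - (35q_Y). Setting ∂π_Y/∂q_Y = 0: 280 - q_Y - (1/2)(q_I + q_U) = 0.
Summing all 3 equations gives 666 − 2Q = 0, hence Q = 333.
Back-substituting: q_I = (172 − 333/2)/(1/2) = 11, q_U = (214 − 333/2)/(1/2) = 95, q_Y = (280 − 333/2)/(1/2) = 227.

11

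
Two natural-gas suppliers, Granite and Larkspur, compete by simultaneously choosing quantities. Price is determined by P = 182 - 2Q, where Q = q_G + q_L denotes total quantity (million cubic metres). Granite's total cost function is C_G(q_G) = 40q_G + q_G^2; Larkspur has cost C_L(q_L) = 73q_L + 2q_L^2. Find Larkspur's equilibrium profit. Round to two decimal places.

Granite's profit: π_G = (182 - 2Q)q_G - (40q_G + q_G²). Setting ∂π_G/∂q_G = 0: 142 - 6q_G - 2(q_L) = 0.
Larkspur's first-order condition: 109 - 8q_L - 2(q_G) = 0.
Best responses: q_G = (142 - 2q_L)/6, q_L = (109 - 2q_G)/8.
Substituting one into the other gives q_G = 459/22 and q_L = 185/22.
Price P = 182 - 2·(322/11) = 1358/11.
Larkspur's profit: (1358/11)·(185/22) - 73·(185/22) - 2(185/22)² = 282.8512.

282.85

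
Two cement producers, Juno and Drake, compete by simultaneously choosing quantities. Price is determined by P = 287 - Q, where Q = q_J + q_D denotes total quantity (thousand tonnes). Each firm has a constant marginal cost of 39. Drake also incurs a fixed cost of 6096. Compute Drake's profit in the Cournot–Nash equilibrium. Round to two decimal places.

Each firm earns π_i = (287 - Q)q_i - 39q_i.
First-order condition (treating rivals' output as given): 248 - 2q_i - q_j = 0.
By symmetry each firm produces the same amount; substituting q_j = q_i yields q_i = 248/3.
Price P = 287 - 496/3 = 365/3.
Drake's profit: (365/3 - 39)·(248/3) - 6096 = 737.7778.

737.78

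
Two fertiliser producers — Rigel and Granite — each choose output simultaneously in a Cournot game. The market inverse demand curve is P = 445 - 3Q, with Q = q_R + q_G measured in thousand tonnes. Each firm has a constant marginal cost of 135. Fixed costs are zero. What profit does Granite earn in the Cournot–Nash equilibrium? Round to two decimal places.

A representative firm's profit is π_i = q_i(445 - 3Q) - 135q_i.
First-order condition (treating rivals' output as given): 310 - 6q_i - 3q_j = 0.
By symmetry each firm produces the same amount; substituting q_j = q_i yields q_i = 310/9.
Price P = 445 - 3·(620/9) = 715/3.
Granite's profit: (715/3 - 135)·(310/9) = 3559.2593.

3559.26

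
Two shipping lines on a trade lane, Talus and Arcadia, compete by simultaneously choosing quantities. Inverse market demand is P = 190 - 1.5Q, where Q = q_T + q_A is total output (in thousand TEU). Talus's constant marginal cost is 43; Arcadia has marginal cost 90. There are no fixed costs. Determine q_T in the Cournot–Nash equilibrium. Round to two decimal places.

Talus's profit: π_T = (190 - 1.5Q)q_T - (43q_T). Setting ∂π_T/∂q_T = 0: 147 - 3q_T - (3/2)(q_A) = 0.
Arcadia's first-order condition: 100 - 3q_A - (3/2)(q_T) = 0.
Best responses: q_T = (147 - (3/2)q_A)/3, q_A = (100 - (3/2)q_T)/3.
Substituting one into the other gives q_T = 388/9 and q_A = 106/9.

43.11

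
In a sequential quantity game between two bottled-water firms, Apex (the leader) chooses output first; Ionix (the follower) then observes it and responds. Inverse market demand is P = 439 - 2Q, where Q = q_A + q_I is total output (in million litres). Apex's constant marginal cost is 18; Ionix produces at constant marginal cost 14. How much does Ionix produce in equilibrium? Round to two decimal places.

54.13

The follower Ionix best-responds to any q_A: π_I = (439 - 2Q)q_I - 14q_I.
∂π_I/∂q_I = 425 - 2q_A - 4q_I = 0 gives the reaction function q_I = (425 - 2q_A)/4.
The leader anticipates this reaction. Substituting into P = 439 - 2Q gives P = 453/2 - q_A, so π_A = (453/2 - q_A)q_A - 18q_A.
Maximising: ∂π_A/∂q_A = 417/2 - 2q_A = 0, giving q_A = 417/4.
Then q_I = (425 - 2·(417/4))/4 = 433/8.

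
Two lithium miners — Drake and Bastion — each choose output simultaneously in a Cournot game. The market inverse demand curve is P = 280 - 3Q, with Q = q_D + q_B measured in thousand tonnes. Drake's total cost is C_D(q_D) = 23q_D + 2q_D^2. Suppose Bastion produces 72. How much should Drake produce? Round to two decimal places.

4.10

With the rival's output fixed at 72, Drake's profit is π_D = (280 - 3·72 - 3q_D)q_D - (23q_D + 2q_D²) = (64 - 3q_D)q_D - (23q_D + 2q_D²).
∂π_D/∂q_D = 41 - 10q_D = 0, so q_D = 41/10.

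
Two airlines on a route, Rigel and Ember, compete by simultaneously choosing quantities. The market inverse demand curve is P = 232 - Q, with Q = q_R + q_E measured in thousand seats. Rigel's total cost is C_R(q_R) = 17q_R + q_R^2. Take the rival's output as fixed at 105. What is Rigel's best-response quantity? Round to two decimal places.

With the rival's output fixed at 105, Rigel's profit is π_R = (232 - 105 - q_R)q_R - (17q_R + q_R²) = (127 - q_R)q_R - (17q_R + q_R²).
∂π_R/∂q_R = 110 - 4q_R = 0, so q_R = 55/2.

27.50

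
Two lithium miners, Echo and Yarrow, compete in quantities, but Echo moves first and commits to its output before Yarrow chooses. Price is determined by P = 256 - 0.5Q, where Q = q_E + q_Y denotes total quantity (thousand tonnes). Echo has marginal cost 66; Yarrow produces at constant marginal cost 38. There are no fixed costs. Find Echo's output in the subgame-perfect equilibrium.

The follower Yarrow best-responds to any q_E: π_Y = (256 - 0.5Q)q_Y - 38q_Y.
∂π_Y/∂q_Y = 218 - (1/2)q_E - q_Y = 0 gives the reaction function q_Y = (218 - (1/2)q_E).
The leader anticipates this reaction. Substituting into P = 256 - 0.5Q gives P = 147 - (1/4)q_E, so π_E = (147 - (1/4)q_E)q_E - 66q_E.
Leader FOC: 81 - (1/2)q_E = 0, so q_E = 162.
Then q_Y = (218 - (1/2)·162) = 137.

162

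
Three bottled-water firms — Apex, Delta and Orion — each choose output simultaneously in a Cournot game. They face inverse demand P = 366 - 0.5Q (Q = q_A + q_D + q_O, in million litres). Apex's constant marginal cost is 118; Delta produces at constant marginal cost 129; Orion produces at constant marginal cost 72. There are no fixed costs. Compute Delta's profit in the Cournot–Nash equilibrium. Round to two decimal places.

Apex's profit: π_A = (366 - 0.5Q)q_A - (118q_A). Setting ∂π_A/∂q_A = 0: 248 - q_A - (1/2)(q_D + q_O) = 0.
Delta's profit: π_D = (366 - 0.5Q)q_D - (129q_D). Setting ∂π_D/∂q_D = 0: 237 - q_D - (1/2)(q_A + q_O) = 0.
Orion's profit: π_O = (366 - 0.5Q)q_O - (72q_O). Setting ∂π_O/∂q_O = 0: 294 - q_O - (1/2)(q_A + q_D) = 0.
Adding the 3 conditions: 779 − Q − Q = 0, i.e. Q = 779/2.
Back-substituting: q_A = (248 − 779/4)/(1/2) = 213/2, q_D = (237 − 779/4)/(1/2) = 169/2, q_O = (294 − 779/4)/(1/2) = 397/2.
Price P = 366 - (1/2)·(779/2) = 685/4.
Delta's profit: (685/4 - 129)·(169/2) = 3570.1250.

3570.13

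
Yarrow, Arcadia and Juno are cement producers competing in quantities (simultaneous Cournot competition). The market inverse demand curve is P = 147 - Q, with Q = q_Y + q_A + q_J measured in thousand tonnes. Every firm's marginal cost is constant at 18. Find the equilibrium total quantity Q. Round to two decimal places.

Each firm earns π_i = (147 - Q)q_i - 18q_i.
Setting ∂π_i/∂q_i = 0 with rivals' quantities fixed: 129 - 2q_i - Σ_{j≠i} q_j = 0.
With identical firms every q_j equals q_i, so Σ_{j≠i} q_j = 2q_i and 129 = 4q_i, giving q_i = 129/4.
Total output Q = 129/4 + 129/4 + 129/4 = 387/4.

96.75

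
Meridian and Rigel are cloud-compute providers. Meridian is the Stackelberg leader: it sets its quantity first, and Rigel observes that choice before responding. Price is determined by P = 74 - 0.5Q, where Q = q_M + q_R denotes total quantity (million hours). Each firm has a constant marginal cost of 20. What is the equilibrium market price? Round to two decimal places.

33.50

Solve by backward induction. Given q_M, the follower Rigel maximises π_R = (74 - (1/2)q_M - (1/2)q_R)q_R - 20q_R.
Follower FOC: 54 - (1/2)q_M - q_R = 0, so q_R(q_M) = (54 - (1/2)q_M).
Meridian substitutes q_R(q_M) into its own profit: π_M = q_M(74 - (1/2)q_M - (54 - (1/2)q_M)/2) - 20q_M = (47 - (1/4)q_M)q_M - 20q_M.
Leader FOC: 27 - (1/2)q_M = 0, so q_M = 54.
Then q_R = (54 - (1/2)·54) = 27.
Total output Q = 81, so price P = 74 - (1/2)·81 = 67/2.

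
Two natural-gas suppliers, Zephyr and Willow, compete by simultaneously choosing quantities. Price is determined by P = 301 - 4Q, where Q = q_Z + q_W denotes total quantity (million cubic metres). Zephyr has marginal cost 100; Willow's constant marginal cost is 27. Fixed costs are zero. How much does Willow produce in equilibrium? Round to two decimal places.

28.92

Zephyr's profit: π_Z = (301 - 4Q)q_Z - (100q_Z). Setting ∂π_Z/∂q_Z = 0: 201 - 8q_Z - 4(q_W) = 0.
Willow's first-order condition: 274 - 8q_W - 4(q_Z) = 0.
Best responses: q_Z = (201 - 4q_W)/8, q_W = (274 - 4q_Z)/8.
Substituting one into the other gives q_Z = 32/3 and q_W = 347/12.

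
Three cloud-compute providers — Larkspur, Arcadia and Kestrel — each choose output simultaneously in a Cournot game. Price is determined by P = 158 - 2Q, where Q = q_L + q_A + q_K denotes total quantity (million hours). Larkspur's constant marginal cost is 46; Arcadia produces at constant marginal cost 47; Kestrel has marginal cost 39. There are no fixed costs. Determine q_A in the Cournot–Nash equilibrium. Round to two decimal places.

Larkspur's profit: π_L = (158 - 2Q)q_L - (46q_L). Setting ∂π_L/∂q_L = 0: 112 - 4q_L - 2(q_A + q_K) = 0.
Arcadia's first-order condition: 111 - 4q_A - 2(q_L + q_K) = 0.
Kestrel's profit: π_K = (158 - 2Q)q_K - (39q_K). Setting ∂π_K/∂q_K = 0: 119 - 4q_K - 2(q_L + q_A) = 0.
Summing all 3 equations gives 342 − 8Q = 0, hence Q = 171/4.
Back-substituting: q_L = (112 − 171/2)/2 = 53/4, q_A = (111 − 171/2)/2 = 51/4, q_K = (119 − 171/2)/2 = 67/4.

12.75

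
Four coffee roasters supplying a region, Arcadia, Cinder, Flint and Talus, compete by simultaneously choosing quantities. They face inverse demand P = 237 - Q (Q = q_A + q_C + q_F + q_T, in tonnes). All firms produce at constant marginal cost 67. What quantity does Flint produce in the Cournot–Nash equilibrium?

Each firm earns π_i = (237 - Q)q_i - 67q_i.
Setting ∂π_i/∂q_i = 0 with rivals' quantities fixed: 170 - 2q_i - Σ_{j≠i} q_j = 0.
With identical firms every q_j equals q_i, so Σ_{j≠i} q_j = 3q_i and 170 = 5q_i, giving q_i = 34.

34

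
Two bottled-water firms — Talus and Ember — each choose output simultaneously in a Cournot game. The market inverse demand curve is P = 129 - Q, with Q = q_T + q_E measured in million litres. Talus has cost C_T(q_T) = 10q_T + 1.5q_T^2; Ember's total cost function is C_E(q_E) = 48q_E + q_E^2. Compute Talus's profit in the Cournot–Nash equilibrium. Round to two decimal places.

Talus's profit: π_T = (129 - Q)q_T - (10q_T + (3/2)q_T²). Setting ∂π_T/∂q_T = 0: 119 - 5q_T - (q_E) = 0.
Ember's profit: π_E = (129 - Q)q_E - (48q_E + q_E²). Setting ∂π_E/∂q_E = 0: 81 - 4q_E - (q_T) = 0.
Best responses: q_T = (119 - q_E)/5, q_E = (81 - q_T)/4.
Substituting one into the other gives q_T = 395/19 and q_E = 286/19.
Price P = 129 - 681/19 = 1770/19.
Talus's profit: (1770/19)·(395/19) - 10·(395/19) - (3/2)(395/19)² = 1080.5055.

1080.51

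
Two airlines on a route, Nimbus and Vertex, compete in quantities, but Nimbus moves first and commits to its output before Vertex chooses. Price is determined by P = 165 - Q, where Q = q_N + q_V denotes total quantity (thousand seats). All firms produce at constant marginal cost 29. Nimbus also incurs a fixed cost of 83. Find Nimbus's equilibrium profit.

Solve by backward induction. Given q_N, the follower Vertex maximises π_V = (165 - q_N - q_V)q_V - 29q_V.
Follower FOC: 136 - q_N - 2q_V = 0, so q_V(q_N) = (136 - q_N)/2.
Nimbus substitutes q_V(q_N) into its own profit: π_N = q_N(165 - q_N - (136 - q_N)/2) - 29q_N = (97 - (1/2)q_N)q_N - 29q_N.
Maximising: ∂π_N/∂q_N = 68 - q_N = 0, giving q_N = 68.
Then q_V = (136 - 68)/2 = 34.
Price P = 165 - 102 = 63.
Nimbus's profit: (63 - 29)·68 - 83 = 2229.

2229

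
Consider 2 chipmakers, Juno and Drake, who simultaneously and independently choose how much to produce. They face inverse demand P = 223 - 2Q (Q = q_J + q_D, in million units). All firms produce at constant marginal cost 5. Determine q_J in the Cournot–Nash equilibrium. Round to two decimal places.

36.33

A representative firm's profit is π_i = q_i(223 - 2Q) - 5q_i.
First-order condition (treating rivals' output as given): 218 - 4q_i - 2q_j = 0.
With identical firms every q_j equals q_i, so q_j = q_i and 218 = 6q_i, giving q_i = 109/3.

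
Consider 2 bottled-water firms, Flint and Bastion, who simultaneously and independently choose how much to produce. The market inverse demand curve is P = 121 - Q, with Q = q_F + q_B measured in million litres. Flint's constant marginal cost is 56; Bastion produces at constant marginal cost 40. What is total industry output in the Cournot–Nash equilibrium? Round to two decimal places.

Flint's profit: π_F = (121 - Q)q_F - (56q_F). Setting ∂π_F/∂q_F = 0: 65 - 2q_F - (q_B) = 0.
Bastion's profit: π_B = (121 - Q)q_B - (40q_B). Setting ∂π_B/∂q_B = 0: 81 - 2q_B - (q_F) = 0.
So q_F = (65 - q_B)/2 and q_B = (81 - q_F)/2.
Substituting one into the other gives q_F = 49/3 and q_B = 97/3.
Total output Q = 49/3 + 97/3 = 146/3.

48.67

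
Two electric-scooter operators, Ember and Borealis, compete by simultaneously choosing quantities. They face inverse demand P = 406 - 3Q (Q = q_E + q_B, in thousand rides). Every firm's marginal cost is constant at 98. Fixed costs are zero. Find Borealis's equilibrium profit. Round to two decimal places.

3513.48

A representative firm's profit is π_i = q_i(406 - 3Q) - 98q_i.
Setting ∂π_i/∂q_i = 0 with rivals' quantities fixed: 308 - 6q_i - 3q_j = 0.
With identical firms every q_j equals q_i, so q_j = q_i and 308 = 9q_i, giving q_i = 308/9.
Price P = 406 - 3·(616/9) = 602/3.
Borealis's profit: (602/3 - 98)·(308/9) = 3513.4815.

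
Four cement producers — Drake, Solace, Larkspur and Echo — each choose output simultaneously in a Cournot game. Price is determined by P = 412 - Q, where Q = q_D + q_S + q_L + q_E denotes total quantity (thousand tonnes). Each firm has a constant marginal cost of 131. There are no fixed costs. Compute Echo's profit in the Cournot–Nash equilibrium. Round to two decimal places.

A representative firm's profit is π_i = q_i(412 - Q) - 131q_i.
First-order condition (treating rivals' output as given): 281 - 2q_i - Σ_{j≠i} q_j = 0.
By symmetry each firm produces the same amount; substituting Σ_{j≠i} q_j = 3q_i yields q_i = 281/5.
Price P = 412 - 1124/5 = 936/5.
Echo's profit: (936/5 - 131)·(281/5) = 3158.4400.

3158.44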